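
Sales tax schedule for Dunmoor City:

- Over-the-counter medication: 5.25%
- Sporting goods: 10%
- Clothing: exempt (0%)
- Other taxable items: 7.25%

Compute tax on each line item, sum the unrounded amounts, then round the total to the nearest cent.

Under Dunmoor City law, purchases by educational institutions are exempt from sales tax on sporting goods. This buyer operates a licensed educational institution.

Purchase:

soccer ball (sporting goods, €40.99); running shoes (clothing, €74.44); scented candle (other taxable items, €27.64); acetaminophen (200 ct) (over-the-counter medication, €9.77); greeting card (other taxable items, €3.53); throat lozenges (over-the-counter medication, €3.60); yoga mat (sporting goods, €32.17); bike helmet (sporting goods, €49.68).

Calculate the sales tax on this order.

Soccer ball €40.99: sporting goods, buyer-exempt → 0% → €0.00
Running shoes €74.44: clothing → 0% → €0.00
Scented candle €27.64: other taxable items → 7.25% → €2.0039
Acetaminophen (200 ct) €9.77: over-the-counter medication → 5.25% → €0.512925
Greeting card €3.53: other taxable items → 7.25% → €0.255925
Throat lozenges €3.60: over-the-counter medication → 5.25% → €0.189
Yoga mat €32.17: sporting goods, buyer-exempt → 0% → €0.00
Bike helmet €49.68: sporting goods, buyer-exempt → 0% → €0.00
Unrounded tax sum = €2.96175 → €2.96

€2.96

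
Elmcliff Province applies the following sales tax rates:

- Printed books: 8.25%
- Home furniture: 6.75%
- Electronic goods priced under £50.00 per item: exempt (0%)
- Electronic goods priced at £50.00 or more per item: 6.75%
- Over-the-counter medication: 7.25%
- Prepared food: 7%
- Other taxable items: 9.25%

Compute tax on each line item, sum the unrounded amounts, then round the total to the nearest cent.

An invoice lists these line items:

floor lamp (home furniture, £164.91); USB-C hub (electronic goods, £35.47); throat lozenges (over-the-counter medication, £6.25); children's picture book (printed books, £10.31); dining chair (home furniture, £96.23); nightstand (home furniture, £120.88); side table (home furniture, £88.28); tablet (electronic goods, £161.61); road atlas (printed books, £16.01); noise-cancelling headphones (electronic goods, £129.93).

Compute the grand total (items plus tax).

£883.93

Floor lamp £164.91: home furniture → 6.75% → £11.131425
USB-C hub £35.47: electronic goods, under £50.00 → 0% → £0.00
Throat lozenges £6.25: over-the-counter medication → 7.25% → £0.453125
Children's picture book £10.31: printed books → 8.25% → £0.850575
Dining chair £96.23: home furniture → 6.75% → £6.495525
Nightstand £120.88: home furniture → 6.75% → £8.1594
Side table £88.28: home furniture → 6.75% → £5.9589
Tablet £161.61: electronic goods, £50.00 or more → 6.75% → £10.908675
Road atlas £16.01: printed books → 8.25% → £1.320825
Noise-cancelling headphones £129.93: electronic goods, £50.00 or more → 6.75% → £8.770275
Subtotal = £829.88; unrounded tax = £54.048725 → £54.05; total due = £883.93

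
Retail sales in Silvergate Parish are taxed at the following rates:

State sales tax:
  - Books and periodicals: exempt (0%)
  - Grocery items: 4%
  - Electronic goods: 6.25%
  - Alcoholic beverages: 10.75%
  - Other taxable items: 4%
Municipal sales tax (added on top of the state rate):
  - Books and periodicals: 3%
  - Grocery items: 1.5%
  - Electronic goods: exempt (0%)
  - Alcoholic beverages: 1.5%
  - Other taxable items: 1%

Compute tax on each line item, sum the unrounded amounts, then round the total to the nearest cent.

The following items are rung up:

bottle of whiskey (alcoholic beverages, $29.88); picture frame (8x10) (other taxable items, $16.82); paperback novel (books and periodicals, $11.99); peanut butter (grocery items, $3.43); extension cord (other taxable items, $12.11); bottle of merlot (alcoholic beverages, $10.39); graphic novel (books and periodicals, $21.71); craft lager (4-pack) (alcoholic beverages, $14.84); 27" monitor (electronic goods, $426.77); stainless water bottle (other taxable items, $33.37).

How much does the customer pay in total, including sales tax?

$619.05

Bottle of whiskey $29.88: alcoholic beverages → 10.75% + 1.5% municipal = 12.25% → $3.6603
Picture frame (8x10) $16.82: other taxable items → 4% + 1% municipal = 5% → $0.841
Paperback novel $11.99: books and periodicals → 0% + 3% municipal = 3% → $0.3597
Peanut butter $3.43: grocery items → 4% + 1.5% municipal = 5.5% → $0.18865
Extension cord $12.11: other taxable items → 4% + 1% municipal = 5% → $0.6055
Bottle of merlot $10.39: alcoholic beverages → 10.75% + 1.5% municipal = 12.25% → $1.272775
Graphic novel $21.71: books and periodicals → 0% + 3% municipal = 3% → $0.6513
Craft lager (4-pack) $14.84: alcoholic beverages → 10.75% + 1.5% municipal = 12.25% → $1.8179
27" monitor $426.77: electronic goods → 6.25% + 0% municipal = 6.25% → $26.673125
Stainless water bottle $33.37: other taxable items → 4% + 1% municipal = 5% → $1.6685
Subtotal = $581.31; unrounded tax = $37.73875 → $37.74; total due = $619.05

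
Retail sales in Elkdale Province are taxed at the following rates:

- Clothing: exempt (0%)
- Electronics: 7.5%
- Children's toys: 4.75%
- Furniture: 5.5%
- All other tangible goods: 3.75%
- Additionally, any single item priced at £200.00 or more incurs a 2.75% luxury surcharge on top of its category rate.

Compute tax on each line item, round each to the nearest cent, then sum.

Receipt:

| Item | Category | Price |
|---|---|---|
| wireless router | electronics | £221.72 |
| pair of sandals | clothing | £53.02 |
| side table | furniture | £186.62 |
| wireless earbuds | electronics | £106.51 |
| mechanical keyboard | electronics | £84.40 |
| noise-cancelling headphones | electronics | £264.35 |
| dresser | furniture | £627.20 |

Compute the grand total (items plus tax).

Wireless router £221.72: electronics → 7.5% + 2.75% surcharge = 10.25% → £22.73
Pair of sandals £53.02: clothing → 0% → £0.00
Side table £186.62: furniture → 5.5% → £10.26
Wireless earbuds £106.51: electronics → 7.5% → £7.99
Mechanical keyboard £84.40: electronics → 7.5% → £6.33
Noise-cancelling headphones £264.35: electronics → 7.5% + 2.75% surcharge = 10.25% → £27.10
Dresser £627.20: furniture → 5.5% + 2.75% surcharge = 8.25% → £51.74
Subtotal = £1543.82; tax = £126.15; total due = £1669.97

£1669.97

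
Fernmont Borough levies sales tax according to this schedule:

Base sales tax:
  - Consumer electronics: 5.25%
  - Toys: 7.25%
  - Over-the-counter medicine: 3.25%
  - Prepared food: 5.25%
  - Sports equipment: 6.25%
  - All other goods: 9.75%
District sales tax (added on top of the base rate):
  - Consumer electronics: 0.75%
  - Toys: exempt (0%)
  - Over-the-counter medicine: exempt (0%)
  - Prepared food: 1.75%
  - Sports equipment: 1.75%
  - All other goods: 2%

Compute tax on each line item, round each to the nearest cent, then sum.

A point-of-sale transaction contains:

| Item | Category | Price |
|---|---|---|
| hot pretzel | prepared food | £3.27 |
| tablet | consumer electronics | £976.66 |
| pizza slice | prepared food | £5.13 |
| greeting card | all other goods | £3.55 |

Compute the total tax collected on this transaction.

£59.61

Hot pretzel £3.27: prepared food → 5.25% + 1.75% district = 7% → £0.23
Tablet £976.66: consumer electronics → 5.25% + 0.75% district = 6% → £58.60
Pizza slice £5.13: prepared food → 5.25% + 1.75% district = 7% → £0.36
Greeting card £3.55: all other goods → 9.75% + 2% district = 11.75% → £0.42
Total tax = £0.23 + £58.60 + £0.36 + £0.42 = £59.61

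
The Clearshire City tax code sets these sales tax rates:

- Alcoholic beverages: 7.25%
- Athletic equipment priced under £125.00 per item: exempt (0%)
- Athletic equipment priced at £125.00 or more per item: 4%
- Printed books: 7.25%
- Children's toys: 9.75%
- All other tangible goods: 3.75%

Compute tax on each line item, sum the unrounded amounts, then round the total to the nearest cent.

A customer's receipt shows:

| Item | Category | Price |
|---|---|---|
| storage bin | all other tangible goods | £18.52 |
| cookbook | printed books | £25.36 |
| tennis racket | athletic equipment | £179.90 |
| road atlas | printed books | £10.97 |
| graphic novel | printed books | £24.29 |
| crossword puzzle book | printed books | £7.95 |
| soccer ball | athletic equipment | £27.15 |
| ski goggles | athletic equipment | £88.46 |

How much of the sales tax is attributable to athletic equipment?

£7.20

Tennis racket £179.90: athletic equipment, £125.00 or more → 4% → £7.196
Soccer ball £27.15: athletic equipment, under £125.00 → 0% → £0.00
Ski goggles £88.46: athletic equipment, under £125.00 → 0% → £0.00
Tax on athletic equipment: unrounded sum = £7.196 → £7.20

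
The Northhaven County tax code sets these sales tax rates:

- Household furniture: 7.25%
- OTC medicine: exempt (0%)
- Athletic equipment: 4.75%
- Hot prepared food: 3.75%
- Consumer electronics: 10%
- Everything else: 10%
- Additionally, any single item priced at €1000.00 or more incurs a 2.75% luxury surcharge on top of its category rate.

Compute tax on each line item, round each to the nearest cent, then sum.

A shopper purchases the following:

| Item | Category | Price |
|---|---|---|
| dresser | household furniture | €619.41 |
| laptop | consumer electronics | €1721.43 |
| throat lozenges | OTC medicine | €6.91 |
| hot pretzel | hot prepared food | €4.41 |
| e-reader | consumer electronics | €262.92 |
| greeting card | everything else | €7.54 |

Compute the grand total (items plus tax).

€2914.22

Dresser €619.41: household furniture → 7.25% → €44.91
Laptop €1721.43: consumer electronics → 10% + 2.75% surcharge = 12.75% → €219.48
Throat lozenges €6.91: OTC medicine → 0% → €0.00
Hot pretzel €4.41: hot prepared food → 3.75% → €0.17
E-reader €262.92: consumer electronics → 10% → €26.29
Greeting card €7.54: everything else → 10% → €0.75
Subtotal = €2622.62; tax = €291.60; total due = €2914.22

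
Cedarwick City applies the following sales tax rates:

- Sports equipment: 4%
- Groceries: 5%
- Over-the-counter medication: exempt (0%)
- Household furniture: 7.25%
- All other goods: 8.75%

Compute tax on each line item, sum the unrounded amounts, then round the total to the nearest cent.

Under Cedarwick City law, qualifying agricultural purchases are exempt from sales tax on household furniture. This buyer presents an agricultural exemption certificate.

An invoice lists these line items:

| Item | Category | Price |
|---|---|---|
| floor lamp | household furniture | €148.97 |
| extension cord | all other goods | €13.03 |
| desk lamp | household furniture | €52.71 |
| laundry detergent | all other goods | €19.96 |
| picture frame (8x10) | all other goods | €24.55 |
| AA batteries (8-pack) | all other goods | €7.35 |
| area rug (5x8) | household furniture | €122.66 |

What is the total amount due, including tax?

€394.91

Floor lamp €148.97: household furniture, buyer-exempt → 0% → €0.00
Extension cord €13.03: all other goods → 8.75% → €1.140125
Desk lamp €52.71: household furniture, buyer-exempt → 0% → €0.00
Laundry detergent €19.96: all other goods → 8.75% → €1.7465
Picture frame (8x10) €24.55: all other goods → 8.75% → €2.148125
AA batteries (8-pack) €7.35: all other goods → 8.75% → €0.643125
Area rug (5x8) €122.66: household furniture, buyer-exempt → 0% → €0.00
Subtotal = €389.23; unrounded tax = €5.677875 → €5.68; total due = €394.91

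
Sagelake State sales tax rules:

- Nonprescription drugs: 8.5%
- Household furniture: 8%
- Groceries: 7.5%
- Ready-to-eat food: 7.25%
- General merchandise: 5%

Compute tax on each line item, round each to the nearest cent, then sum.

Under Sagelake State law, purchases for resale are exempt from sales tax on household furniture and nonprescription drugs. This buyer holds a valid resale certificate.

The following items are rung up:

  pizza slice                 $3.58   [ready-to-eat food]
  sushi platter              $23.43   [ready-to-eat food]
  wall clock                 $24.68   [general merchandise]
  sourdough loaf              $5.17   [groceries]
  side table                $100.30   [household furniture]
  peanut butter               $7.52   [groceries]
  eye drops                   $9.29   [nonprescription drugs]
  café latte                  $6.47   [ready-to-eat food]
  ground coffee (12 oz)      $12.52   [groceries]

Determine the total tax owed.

$5.55

Pizza slice $3.58: ready-to-eat food → 7.25% → $0.26
Sushi platter $23.43: ready-to-eat food → 7.25% → $1.70
Wall clock $24.68: general merchandise → 5% → $1.23
Sourdough loaf $5.17: groceries → 7.5% → $0.39
Side table $100.30: household furniture, buyer-exempt → 0% → $0.00
Peanut butter $7.52: groceries → 7.5% → $0.56
Eye drops $9.29: nonprescription drugs, buyer-exempt → 0% → $0.00
Café latte $6.47: ready-to-eat food → 7.25% → $0.47
Ground coffee (12 oz) $12.52: groceries → 7.5% → $0.94
Total tax = $0.26 + $1.70 + $1.23 + $0.39 + $0.56 + $0.47 + $0.94 = $5.55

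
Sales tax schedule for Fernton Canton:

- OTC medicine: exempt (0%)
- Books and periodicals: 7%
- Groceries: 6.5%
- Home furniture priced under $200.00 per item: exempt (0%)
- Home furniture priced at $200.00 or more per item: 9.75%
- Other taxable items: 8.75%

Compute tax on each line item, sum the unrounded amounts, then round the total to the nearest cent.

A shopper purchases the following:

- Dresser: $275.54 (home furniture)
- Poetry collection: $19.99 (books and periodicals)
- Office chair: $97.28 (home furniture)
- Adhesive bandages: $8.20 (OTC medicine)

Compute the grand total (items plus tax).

$429.27

Dresser $275.54: home furniture, $200.00 or more → 9.75% → $26.86515
Poetry collection $19.99: books and periodicals → 7% → $1.3993
Office chair $97.28: home furniture, under $200.00 → 0% → $0.00
Adhesive bandages $8.20: OTC medicine → 0% → $0.00
Subtotal = $401.01; unrounded tax = $28.26445 → $28.26; total due = $429.27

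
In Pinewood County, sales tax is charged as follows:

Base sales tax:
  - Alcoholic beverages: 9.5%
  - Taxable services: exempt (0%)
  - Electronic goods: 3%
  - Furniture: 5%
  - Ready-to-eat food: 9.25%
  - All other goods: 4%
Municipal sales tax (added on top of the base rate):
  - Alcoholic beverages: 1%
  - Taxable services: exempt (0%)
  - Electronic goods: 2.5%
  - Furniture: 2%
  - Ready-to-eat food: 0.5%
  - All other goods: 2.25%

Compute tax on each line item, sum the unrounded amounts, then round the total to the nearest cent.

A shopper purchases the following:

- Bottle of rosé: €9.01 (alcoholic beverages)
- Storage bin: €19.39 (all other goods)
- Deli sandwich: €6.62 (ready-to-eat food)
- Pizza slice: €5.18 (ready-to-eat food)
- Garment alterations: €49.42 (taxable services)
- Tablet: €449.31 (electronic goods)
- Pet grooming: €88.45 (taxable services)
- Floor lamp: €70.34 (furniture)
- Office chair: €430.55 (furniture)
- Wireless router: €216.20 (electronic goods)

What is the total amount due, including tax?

Bottle of rosé €9.01: alcoholic beverages → 9.5% + 1% municipal = 10.5% → €0.94605
Storage bin €19.39: all other goods → 4% + 2.25% municipal = 6.25% → €1.211875
Deli sandwich €6.62: ready-to-eat food → 9.25% + 0.5% municipal = 9.75% → €0.64545
Pizza slice €5.18: ready-to-eat food → 9.25% + 0.5% municipal = 9.75% → €0.50505
Garment alterations €49.42: taxable services → 0% + 0% municipal = 0% → €0.00
Tablet €449.31: electronic goods → 3% + 2.5% municipal = 5.5% → €24.71205
Pet grooming €88.45: taxable services → 0% + 0% municipal = 0% → €0.00
Floor lamp €70.34: furniture → 5% + 2% municipal = 7% → €4.9238
Office chair €430.55: furniture → 5% + 2% municipal = 7% → €30.1385
Wireless router €216.20: electronic goods → 3% + 2.5% municipal = 5.5% → €11.891
Subtotal = €1344.47; unrounded tax = €74.973775 → €74.97; total due = €1419.44

€1419.44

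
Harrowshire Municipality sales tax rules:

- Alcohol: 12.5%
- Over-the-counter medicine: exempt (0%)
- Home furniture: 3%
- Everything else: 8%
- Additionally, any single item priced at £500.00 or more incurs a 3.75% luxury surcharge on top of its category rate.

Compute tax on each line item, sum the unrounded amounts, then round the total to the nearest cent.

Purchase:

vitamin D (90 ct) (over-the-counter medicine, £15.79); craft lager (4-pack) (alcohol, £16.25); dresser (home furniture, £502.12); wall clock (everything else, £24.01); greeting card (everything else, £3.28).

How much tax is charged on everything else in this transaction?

Wall clock £24.01: everything else → 8% → £1.9208
Greeting card £3.28: everything else → 8% → £0.2624
Tax on everything else: unrounded sum = £2.1832 → £2.18

£2.18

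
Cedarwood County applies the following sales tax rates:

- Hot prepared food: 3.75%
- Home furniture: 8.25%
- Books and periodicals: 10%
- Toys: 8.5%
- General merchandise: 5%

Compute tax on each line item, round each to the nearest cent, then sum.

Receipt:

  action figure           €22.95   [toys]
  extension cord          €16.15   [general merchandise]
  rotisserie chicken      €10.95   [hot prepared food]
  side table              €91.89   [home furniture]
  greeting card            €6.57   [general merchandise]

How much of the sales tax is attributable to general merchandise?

Extension cord €16.15: general merchandise → 5% → €0.81
Greeting card €6.57: general merchandise → 5% → €0.33
Tax on general merchandise = €0.81 + €0.33 = €1.14

€1.14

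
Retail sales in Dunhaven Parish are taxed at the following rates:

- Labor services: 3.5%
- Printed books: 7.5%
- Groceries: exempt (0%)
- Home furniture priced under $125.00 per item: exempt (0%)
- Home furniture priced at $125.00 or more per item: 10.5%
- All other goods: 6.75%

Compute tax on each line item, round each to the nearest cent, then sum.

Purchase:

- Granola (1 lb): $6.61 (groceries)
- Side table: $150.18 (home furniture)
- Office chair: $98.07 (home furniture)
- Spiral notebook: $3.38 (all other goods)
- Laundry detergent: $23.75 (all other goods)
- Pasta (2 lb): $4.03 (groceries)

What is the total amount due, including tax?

$303.62

Granola (1 lb) $6.61: groceries → 0% → $0.00
Side table $150.18: home furniture, $125.00 or more → 10.5% → $15.77
Office chair $98.07: home furniture, under $125.00 → 0% → $0.00
Spiral notebook $3.38: all other goods → 6.75% → $0.23
Laundry detergent $23.75: all other goods → 6.75% → $1.60
Pasta (2 lb) $4.03: groceries → 0% → $0.00
Subtotal = $286.02; tax = $17.60; total due = $303.62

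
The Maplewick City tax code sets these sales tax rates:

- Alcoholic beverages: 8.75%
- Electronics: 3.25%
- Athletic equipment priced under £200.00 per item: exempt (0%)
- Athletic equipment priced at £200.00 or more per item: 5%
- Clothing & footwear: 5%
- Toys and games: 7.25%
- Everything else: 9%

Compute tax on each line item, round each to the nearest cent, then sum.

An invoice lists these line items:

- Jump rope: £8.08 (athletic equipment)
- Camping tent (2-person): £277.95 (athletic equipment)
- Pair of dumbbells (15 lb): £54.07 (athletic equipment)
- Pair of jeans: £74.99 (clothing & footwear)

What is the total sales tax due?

£17.65

Jump rope £8.08: athletic equipment, under £200.00 → 0% → £0.00
Camping tent (2-person) £277.95: athletic equipment, £200.00 or more → 5% → £13.90
Pair of dumbbells (15 lb) £54.07: athletic equipment, under £200.00 → 0% → £0.00
Pair of jeans £74.99: clothing & footwear → 5% → £3.75
Total tax = £13.90 + £3.75 = £17.65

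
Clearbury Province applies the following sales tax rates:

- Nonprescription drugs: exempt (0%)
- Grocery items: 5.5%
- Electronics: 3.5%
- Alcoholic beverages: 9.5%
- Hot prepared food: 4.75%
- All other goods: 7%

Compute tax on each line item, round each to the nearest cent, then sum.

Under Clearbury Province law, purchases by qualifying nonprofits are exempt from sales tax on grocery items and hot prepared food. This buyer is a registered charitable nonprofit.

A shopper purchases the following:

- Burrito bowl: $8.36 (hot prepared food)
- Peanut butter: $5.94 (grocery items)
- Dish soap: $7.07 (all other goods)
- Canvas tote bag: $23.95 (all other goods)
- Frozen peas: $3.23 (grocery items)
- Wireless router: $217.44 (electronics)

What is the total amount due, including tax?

Burrito bowl $8.36: hot prepared food, buyer-exempt → 0% → $0.00
Peanut butter $5.94: grocery items, buyer-exempt → 0% → $0.00
Dish soap $7.07: all other goods → 7% → $0.49
Canvas tote bag $23.95: all other goods → 7% → $1.68
Frozen peas $3.23: grocery items, buyer-exempt → 0% → $0.00
Wireless router $217.44: electronics → 3.5% → $7.61
Subtotal = $265.99; tax = $9.78; total due = $275.77

$275.77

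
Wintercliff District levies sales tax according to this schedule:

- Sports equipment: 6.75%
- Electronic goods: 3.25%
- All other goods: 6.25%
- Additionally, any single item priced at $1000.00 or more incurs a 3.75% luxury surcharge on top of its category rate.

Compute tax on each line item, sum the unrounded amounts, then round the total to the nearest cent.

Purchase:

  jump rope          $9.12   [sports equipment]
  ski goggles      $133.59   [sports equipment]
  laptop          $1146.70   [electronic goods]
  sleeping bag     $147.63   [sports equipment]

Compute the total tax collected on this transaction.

$99.87

Jump rope $9.12: sports equipment → 6.75% → $0.6156
Ski goggles $133.59: sports equipment → 6.75% → $9.017325
Laptop $1146.70: electronic goods → 3.25% + 3.75% surcharge = 7% → $80.269
Sleeping bag $147.63: sports equipment → 6.75% → $9.965025
Unrounded tax sum = $99.86695 → $99.87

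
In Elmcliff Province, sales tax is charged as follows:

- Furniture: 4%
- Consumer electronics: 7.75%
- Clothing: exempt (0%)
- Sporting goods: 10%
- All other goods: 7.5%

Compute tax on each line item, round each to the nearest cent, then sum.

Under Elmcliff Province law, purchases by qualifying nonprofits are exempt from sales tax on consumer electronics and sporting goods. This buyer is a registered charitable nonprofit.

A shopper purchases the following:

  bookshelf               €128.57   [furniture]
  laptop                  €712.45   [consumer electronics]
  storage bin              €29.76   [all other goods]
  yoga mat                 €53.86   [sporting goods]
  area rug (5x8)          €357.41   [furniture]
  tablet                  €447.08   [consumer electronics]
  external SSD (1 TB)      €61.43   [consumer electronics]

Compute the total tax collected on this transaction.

€21.67

Bookshelf €128.57: furniture → 4% → €5.14
Laptop €712.45: consumer electronics, buyer-exempt → 0% → €0.00
Storage bin €29.76: all other goods → 7.5% → €2.23
Yoga mat €53.86: sporting goods, buyer-exempt → 0% → €0.00
Area rug (5x8) €357.41: furniture → 4% → €14.30
Tablet €447.08: consumer electronics, buyer-exempt → 0% → €0.00
External SSD (1 TB) €61.43: consumer electronics, buyer-exempt → 0% → €0.00
Total tax = €5.14 + €2.23 + €14.30 = €21.67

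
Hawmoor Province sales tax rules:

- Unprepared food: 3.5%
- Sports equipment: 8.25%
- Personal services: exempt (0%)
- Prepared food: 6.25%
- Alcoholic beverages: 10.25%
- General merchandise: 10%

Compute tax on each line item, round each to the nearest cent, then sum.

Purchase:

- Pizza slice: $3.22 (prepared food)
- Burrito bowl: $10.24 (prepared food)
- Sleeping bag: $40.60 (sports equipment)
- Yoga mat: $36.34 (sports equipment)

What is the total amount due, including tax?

$97.59

Pizza slice $3.22: prepared food → 6.25% → $0.20
Burrito bowl $10.24: prepared food → 6.25% → $0.64
Sleeping bag $40.60: sports equipment → 8.25% → $3.35
Yoga mat $36.34: sports equipment → 8.25% → $3.00
Subtotal = $90.40; tax = $7.19; total due = $97.59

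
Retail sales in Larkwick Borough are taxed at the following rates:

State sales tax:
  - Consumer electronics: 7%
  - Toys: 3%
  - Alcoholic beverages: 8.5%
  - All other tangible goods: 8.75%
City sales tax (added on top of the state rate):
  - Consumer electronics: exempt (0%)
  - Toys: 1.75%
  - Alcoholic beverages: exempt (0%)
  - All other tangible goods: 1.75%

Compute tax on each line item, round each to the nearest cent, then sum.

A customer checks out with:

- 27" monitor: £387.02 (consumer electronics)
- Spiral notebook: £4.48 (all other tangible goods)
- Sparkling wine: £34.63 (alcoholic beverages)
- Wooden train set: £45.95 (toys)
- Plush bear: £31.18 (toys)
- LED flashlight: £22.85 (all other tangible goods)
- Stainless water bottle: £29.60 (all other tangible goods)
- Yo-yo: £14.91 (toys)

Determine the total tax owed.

27" monitor £387.02: consumer electronics → 7% + 0% city = 7% → £27.09
Spiral notebook £4.48: all other tangible goods → 8.75% + 1.75% city = 10.5% → £0.47
Sparkling wine £34.63: alcoholic beverages → 8.5% + 0% city = 8.5% → £2.94
Wooden train set £45.95: toys → 3% + 1.75% city = 4.75% → £2.18
Plush bear £31.18: toys → 3% + 1.75% city = 4.75% → £1.48
LED flashlight £22.85: all other tangible goods → 8.75% + 1.75% city = 10.5% → £2.40
Stainless water bottle £29.60: all other tangible goods → 8.75% + 1.75% city = 10.5% → £3.11
Yo-yo £14.91: toys → 3% + 1.75% city = 4.75% → £0.71
Total tax = £27.09 + £0.47 + £2.94 + £2.18 + £1.48 + £2.40 + £3.11 + £0.71 = £40.38

£40.38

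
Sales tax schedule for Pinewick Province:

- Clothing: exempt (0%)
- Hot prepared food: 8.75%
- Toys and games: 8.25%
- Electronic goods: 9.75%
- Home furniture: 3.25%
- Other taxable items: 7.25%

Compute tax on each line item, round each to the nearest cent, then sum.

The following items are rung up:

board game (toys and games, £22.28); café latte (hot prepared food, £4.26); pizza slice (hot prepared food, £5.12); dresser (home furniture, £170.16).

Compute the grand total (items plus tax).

Board game £22.28: toys and games → 8.25% → £1.84
Café latte £4.26: hot prepared food → 8.75% → £0.37
Pizza slice £5.12: hot prepared food → 8.75% → £0.45
Dresser £170.16: home furniture → 3.25% → £5.53
Subtotal = £201.82; tax = £8.19; total due = £210.01

£210.01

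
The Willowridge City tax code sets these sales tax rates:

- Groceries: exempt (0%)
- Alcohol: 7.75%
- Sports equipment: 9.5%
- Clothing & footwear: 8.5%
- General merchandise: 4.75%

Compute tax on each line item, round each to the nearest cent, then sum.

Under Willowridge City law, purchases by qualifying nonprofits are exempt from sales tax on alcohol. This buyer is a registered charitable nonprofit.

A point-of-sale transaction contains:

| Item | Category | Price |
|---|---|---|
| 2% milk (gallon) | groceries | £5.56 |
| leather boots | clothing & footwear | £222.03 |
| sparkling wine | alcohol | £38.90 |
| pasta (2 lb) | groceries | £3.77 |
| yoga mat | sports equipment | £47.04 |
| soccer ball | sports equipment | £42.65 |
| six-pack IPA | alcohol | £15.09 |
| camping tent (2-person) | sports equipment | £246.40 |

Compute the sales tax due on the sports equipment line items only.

£31.93

Yoga mat £47.04: sports equipment → 9.5% → £4.47
Soccer ball £42.65: sports equipment → 9.5% → £4.05
Camping tent (2-person) £246.40: sports equipment → 9.5% → £23.41
Tax on sports equipment = £4.47 + £4.05 + £23.41 = £31.93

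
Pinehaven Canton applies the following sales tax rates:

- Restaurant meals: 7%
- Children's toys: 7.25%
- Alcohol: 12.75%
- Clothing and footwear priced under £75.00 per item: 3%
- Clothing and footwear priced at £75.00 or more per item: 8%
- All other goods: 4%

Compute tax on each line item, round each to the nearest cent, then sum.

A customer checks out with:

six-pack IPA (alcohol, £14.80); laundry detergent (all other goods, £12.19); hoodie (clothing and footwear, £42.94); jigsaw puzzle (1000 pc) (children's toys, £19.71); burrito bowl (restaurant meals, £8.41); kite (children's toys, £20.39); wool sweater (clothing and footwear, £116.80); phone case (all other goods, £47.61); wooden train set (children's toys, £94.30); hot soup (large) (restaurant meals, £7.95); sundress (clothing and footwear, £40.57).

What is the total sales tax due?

Six-pack IPA £14.80: alcohol → 12.75% → £1.89
Laundry detergent £12.19: all other goods → 4% → £0.49
Hoodie £42.94: clothing and footwear, under £75.00 → 3% → £1.29
Jigsaw puzzle (1000 pc) £19.71: children's toys → 7.25% → £1.43
Burrito bowl £8.41: restaurant meals → 7% → £0.59
Kite £20.39: children's toys → 7.25% → £1.48
Wool sweater £116.80: clothing and footwear, £75.00 or more → 8% → £9.34
Phone case £47.61: all other goods → 4% → £1.90
Wooden train set £94.30: children's toys → 7.25% → £6.84
Hot soup (large) £7.95: restaurant meals → 7% → £0.56
Sundress £40.57: clothing and footwear, under £75.00 → 3% → £1.22
Total tax = £1.89 + £0.49 + £1.29 + £1.43 + £0.59 + £1.48 + £9.34 + £1.90 + £6.84 + £0.56 + £1.22 = £27.03

£27.03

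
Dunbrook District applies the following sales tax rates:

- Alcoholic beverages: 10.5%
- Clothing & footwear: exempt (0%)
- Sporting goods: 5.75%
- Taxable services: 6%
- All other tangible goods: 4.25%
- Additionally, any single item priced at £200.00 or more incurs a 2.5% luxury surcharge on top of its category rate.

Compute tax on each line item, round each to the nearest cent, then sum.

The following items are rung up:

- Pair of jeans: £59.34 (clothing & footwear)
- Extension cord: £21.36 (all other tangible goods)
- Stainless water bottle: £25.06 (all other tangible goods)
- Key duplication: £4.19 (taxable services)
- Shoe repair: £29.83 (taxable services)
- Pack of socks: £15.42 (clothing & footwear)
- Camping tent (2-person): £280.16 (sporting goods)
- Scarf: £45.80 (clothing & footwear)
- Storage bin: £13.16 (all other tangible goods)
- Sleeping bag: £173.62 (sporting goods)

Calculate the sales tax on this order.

Pair of jeans £59.34: clothing & footwear → 0% → £0.00
Extension cord £21.36: all other tangible goods → 4.25% → £0.91
Stainless water bottle £25.06: all other tangible goods → 4.25% → £1.07
Key duplication £4.19: taxable services → 6% → £0.25
Shoe repair £29.83: taxable services → 6% → £1.79
Pack of socks £15.42: clothing & footwear → 0% → £0.00
Camping tent (2-person) £280.16: sporting goods → 5.75% + 2.5% surcharge = 8.25% → £23.11
Scarf £45.80: clothing & footwear → 0% → £0.00
Storage bin £13.16: all other tangible goods → 4.25% → £0.56
Sleeping bag £173.62: sporting goods → 5.75% → £9.98
Total tax = £0.91 + £1.07 + £0.25 + £1.79 + £23.11 + £0.56 + £9.98 = £37.67

£37.67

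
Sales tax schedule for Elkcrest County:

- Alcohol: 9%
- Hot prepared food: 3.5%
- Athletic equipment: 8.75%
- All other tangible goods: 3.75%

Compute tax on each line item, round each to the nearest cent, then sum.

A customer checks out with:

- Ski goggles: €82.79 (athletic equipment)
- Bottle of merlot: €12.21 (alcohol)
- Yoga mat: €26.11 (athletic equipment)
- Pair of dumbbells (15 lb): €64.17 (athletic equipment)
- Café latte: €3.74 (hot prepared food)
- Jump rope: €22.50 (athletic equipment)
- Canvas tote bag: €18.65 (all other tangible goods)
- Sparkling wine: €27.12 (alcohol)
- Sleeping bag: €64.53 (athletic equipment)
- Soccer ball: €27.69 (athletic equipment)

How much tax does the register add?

€29.54

Ski goggles €82.79: athletic equipment → 8.75% → €7.24
Bottle of merlot €12.21: alcohol → 9% → €1.10
Yoga mat €26.11: athletic equipment → 8.75% → €2.28
Pair of dumbbells (15 lb) €64.17: athletic equipment → 8.75% → €5.61
Café latte €3.74: hot prepared food → 3.5% → €0.13
Jump rope €22.50: athletic equipment → 8.75% → €1.97
Canvas tote bag €18.65: all other tangible goods → 3.75% → €0.70
Sparkling wine €27.12: alcohol → 9% → €2.44
Sleeping bag €64.53: athletic equipment → 8.75% → €5.65
Soccer ball €27.69: athletic equipment → 8.75% → €2.42
Total tax = €7.24 + €1.10 + €2.28 + €5.61 + €0.13 + €1.97 + €0.70 + €2.44 + €5.65 + €2.42 = €29.54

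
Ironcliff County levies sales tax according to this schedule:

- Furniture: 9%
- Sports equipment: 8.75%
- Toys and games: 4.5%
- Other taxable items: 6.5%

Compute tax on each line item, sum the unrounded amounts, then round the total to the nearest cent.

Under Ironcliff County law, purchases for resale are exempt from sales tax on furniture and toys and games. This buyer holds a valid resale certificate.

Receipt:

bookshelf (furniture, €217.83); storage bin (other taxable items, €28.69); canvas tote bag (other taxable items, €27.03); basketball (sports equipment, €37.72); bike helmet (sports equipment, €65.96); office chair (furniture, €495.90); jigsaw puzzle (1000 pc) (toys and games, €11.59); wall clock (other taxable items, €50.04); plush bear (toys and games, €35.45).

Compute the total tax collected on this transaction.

€15.95

Bookshelf €217.83: furniture, buyer-exempt → 0% → €0.00
Storage bin €28.69: other taxable items → 6.5% → €1.86485
Canvas tote bag €27.03: other taxable items → 6.5% → €1.75695
Basketball €37.72: sports equipment → 8.75% → €3.3005
Bike helmet €65.96: sports equipment → 8.75% → €5.7715
Office chair €495.90: furniture, buyer-exempt → 0% → €0.00
Jigsaw puzzle (1000 pc) €11.59: toys and games, buyer-exempt → 0% → €0.00
Wall clock €50.04: other taxable items → 6.5% → €3.2526
Plush bear €35.45: toys and games, buyer-exempt → 0% → €0.00
Unrounded tax sum = €15.9464 → €15.95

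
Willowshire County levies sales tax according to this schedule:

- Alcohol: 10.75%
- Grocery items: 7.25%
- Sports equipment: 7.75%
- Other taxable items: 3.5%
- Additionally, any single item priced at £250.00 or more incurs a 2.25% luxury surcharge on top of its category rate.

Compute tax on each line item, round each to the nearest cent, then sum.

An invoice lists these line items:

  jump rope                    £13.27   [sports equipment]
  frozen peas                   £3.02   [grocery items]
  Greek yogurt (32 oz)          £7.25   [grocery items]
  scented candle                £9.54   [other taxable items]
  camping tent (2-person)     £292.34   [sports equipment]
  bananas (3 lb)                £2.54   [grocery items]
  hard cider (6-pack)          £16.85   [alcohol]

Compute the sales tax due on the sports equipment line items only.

£30.26

Jump rope £13.27: sports equipment → 7.75% → £1.03
Camping tent (2-person) £292.34: sports equipment → 7.75% + 2.25% surcharge = 10% → £29.23
Tax on sports equipment = £1.03 + £29.23 = £30.26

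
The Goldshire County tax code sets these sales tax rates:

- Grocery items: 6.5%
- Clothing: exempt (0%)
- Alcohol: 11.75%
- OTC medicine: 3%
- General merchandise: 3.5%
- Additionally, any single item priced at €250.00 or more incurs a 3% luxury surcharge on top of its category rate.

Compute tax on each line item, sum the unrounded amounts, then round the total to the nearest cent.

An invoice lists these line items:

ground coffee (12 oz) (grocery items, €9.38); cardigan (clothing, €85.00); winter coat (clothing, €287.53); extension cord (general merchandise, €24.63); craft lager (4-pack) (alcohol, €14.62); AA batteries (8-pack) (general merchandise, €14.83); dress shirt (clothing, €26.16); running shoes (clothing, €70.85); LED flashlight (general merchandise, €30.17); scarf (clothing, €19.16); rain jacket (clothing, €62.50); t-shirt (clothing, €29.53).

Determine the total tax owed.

€13.39

Ground coffee (12 oz) €9.38: grocery items → 6.5% → €0.6097
Cardigan €85.00: clothing → 0% → €0.00
Winter coat €287.53: clothing → 0% + 3% surcharge = 3% → €8.6259
Extension cord €24.63: general merchandise → 3.5% → €0.86205
Craft lager (4-pack) €14.62: alcohol → 11.75% → €1.71785
AA batteries (8-pack) €14.83: general merchandise → 3.5% → €0.51905
Dress shirt €26.16: clothing → 0% → €0.00
Running shoes €70.85: clothing → 0% → €0.00
LED flashlight €30.17: general merchandise → 3.5% → €1.05595
Scarf €19.16: clothing → 0% → €0.00
Rain jacket €62.50: clothing → 0% → €0.00
T-shirt €29.53: clothing → 0% → €0.00
Unrounded tax sum = €13.3905 → €13.39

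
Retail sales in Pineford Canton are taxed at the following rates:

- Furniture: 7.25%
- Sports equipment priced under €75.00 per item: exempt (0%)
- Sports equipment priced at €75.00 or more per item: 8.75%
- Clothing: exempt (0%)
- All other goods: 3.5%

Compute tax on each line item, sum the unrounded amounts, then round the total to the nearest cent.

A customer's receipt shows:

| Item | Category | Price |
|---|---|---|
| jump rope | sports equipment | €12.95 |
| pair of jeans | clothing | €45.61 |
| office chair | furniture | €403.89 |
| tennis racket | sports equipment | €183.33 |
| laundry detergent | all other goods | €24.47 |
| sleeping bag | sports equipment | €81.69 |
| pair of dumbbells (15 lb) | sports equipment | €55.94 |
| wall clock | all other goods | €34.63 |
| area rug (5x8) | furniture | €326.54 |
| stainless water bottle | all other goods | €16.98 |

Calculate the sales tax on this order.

€78.81

Jump rope €12.95: sports equipment, under €75.00 → 0% → €0.00
Pair of jeans €45.61: clothing → 0% → €0.00
Office chair €403.89: furniture → 7.25% → €29.282025
Tennis racket €183.33: sports equipment, €75.00 or more → 8.75% → €16.041375
Laundry detergent €24.47: all other goods → 3.5% → €0.85645
Sleeping bag €81.69: sports equipment, €75.00 or more → 8.75% → €7.147875
Pair of dumbbells (15 lb) €55.94: sports equipment, under €75.00 → 0% → €0.00
Wall clock €34.63: all other goods → 3.5% → €1.21205
Area rug (5x8) €326.54: furniture → 7.25% → €23.67415
Stainless water bottle €16.98: all other goods → 3.5% → €0.5943
Unrounded tax sum = €78.808225 → €78.81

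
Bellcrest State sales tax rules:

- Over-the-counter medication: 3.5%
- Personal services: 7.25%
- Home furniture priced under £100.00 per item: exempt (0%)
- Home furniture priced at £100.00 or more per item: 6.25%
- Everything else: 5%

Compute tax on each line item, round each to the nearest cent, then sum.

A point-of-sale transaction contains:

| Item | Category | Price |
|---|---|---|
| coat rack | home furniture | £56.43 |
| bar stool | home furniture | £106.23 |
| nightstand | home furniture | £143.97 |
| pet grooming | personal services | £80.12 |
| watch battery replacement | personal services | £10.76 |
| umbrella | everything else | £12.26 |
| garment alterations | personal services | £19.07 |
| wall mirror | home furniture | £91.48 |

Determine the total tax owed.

£24.22

Coat rack £56.43: home furniture, under £100.00 → 0% → £0.00
Bar stool £106.23: home furniture, £100.00 or more → 6.25% → £6.64
Nightstand £143.97: home furniture, £100.00 or more → 6.25% → £9.00
Pet grooming £80.12: personal services → 7.25% → £5.81
Watch battery replacement £10.76: personal services → 7.25% → £0.78
Umbrella £12.26: everything else → 5% → £0.61
Garment alterations £19.07: personal services → 7.25% → £1.38
Wall mirror £91.48: home furniture, under £100.00 → 0% → £0.00
Total tax = £6.64 + £9.00 + £5.81 + £0.78 + £0.61 + £1.38 = £24.22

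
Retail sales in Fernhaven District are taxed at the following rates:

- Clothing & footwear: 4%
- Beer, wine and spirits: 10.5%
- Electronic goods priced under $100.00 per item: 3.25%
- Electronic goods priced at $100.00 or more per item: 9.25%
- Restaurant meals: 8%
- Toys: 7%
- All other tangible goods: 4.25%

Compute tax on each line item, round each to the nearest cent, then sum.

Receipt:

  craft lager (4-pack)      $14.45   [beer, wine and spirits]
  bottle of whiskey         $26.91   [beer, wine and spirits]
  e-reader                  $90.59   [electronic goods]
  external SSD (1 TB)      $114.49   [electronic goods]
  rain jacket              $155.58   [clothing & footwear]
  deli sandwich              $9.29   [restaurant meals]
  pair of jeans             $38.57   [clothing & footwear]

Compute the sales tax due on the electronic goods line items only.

E-reader $90.59: electronic goods, under $100.00 → 3.25% → $2.94
External SSD (1 TB) $114.49: electronic goods, $100.00 or more → 9.25% → $10.59
Tax on electronic goods = $2.94 + $10.59 = $13.53

$13.53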